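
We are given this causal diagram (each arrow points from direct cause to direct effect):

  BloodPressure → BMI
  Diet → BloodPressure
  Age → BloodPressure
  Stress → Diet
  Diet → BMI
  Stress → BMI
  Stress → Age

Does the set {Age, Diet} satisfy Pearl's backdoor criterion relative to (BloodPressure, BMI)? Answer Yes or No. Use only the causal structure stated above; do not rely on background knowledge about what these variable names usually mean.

Yes

Backdoor paths from BloodPressure to BMI (paths whose first edge points into BloodPressure):
  P1: BloodPressure <- Age <- Stress -> Diet -> BMI
  P2: BloodPressure <- Age <- Stress -> BMI
  P3: BloodPressure <- Diet <- Stress -> BMI
  P4: BloodPressure <- Diet -> BMI
Condition 1 (no descendant of BloodPressure in the set): holds — descendants of BloodPressure are {BMI}; none are in {Age, Diet}.
Condition 2 (every backdoor path blocked by {Age, Diet}):
  P1: blocked at chain node Age ∈ conditioning set.
  P2: blocked at chain node Age ∈ conditioning set.
  P3: blocked at chain node Diet ∈ conditioning set.
  P4: blocked at fork node Diet ∈ conditioning set.
{Age, Diet} satisfies the backdoor criterion.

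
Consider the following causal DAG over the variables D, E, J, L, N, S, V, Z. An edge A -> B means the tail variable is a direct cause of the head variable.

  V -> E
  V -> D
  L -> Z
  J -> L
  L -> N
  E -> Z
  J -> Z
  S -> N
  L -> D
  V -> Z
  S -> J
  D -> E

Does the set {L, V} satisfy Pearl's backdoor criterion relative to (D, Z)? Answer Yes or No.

Yes

Backdoor paths from D to Z (paths whose first edge points into D):
  P1: D <- V -> E -> Z
  P2: D <- V -> Z
  P3: D <- L <- J -> Z
  P4: D <- L -> Z
  P5: D <- L -> N <- S -> J -> Z
Condition 1 (no descendant of D in the set): holds — descendants of D are {E, Z}; none are in {L, V}.
Condition 2 (every backdoor path blocked by {L, V}):
  P1: blocked at fork node V ∈ conditioning set.
  P2: blocked at fork node V ∈ conditioning set.
  P3: blocked at chain node L ∈ conditioning set.
  P4: blocked at fork node L ∈ conditioning set.
  P5: blocked at fork node L ∈ conditioning set.
{L, V} satisfies the backdoor criterion.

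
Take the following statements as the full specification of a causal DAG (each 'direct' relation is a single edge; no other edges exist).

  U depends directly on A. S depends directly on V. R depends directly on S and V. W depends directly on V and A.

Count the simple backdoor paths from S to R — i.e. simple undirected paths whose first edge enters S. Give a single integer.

1

A backdoor path from S to R is any simple undirected path whose first edge points into S (i.e. leaves S via a parent).
Parents of S: {V}.
Enumerating:
  P1: S <- V -> R
That exhausts the simple backdoor paths. Count: 1.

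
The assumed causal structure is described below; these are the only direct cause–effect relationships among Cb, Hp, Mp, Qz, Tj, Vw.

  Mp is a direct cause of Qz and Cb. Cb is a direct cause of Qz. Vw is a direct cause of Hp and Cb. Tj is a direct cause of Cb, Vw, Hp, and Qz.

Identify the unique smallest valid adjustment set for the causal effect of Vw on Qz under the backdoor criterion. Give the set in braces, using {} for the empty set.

Variables eligible for adjustment (non-descendants of Vw, excluding Vw and Qz): {Mp, Tj}.
Backdoor paths from Vw to Qz:
  P1: Vw <- Tj -> Cb <- Mp -> Qz
  P2: Vw <- Tj -> Cb -> Qz
  P3: Vw <- Tj -> Qz
The empty set is not sufficient: P2 (Vw <- Tj -> Cb -> Qz) has no collider blocking it and no conditioned non-collider, so it is open.
Try {Tj}:
  P1: blocked at fork node Tj ∈ conditioning set.
  P2: blocked at fork node Tj ∈ conditioning set.
  P3: blocked at fork node Tj ∈ conditioning set.
{Tj} contains no descendant of Vw and blocks every backdoor path.
No other singleton works — e.g. {Mp} leaves P2 open — so {Tj} is the unique smallest valid adjustment set.

{Tj}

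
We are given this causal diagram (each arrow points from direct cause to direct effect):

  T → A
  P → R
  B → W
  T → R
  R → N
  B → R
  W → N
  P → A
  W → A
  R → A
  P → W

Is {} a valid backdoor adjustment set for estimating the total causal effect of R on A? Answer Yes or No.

Backdoor paths from R to A (paths whose first edge points into R):
  P1: R <- T -> A
  P2: R <- B -> W <- P -> A
  P3: R <- B -> W -> A
  P4: R <- P -> W -> A
  P5: R <- P -> A
Condition 1 (no descendant of R in the set): holds — descendants of R are {A, N}; none are in {}.
Condition 2 (every backdoor path blocked by {}):
  P1: open — no interior node is in the conditioning set.
  P2: blocked at collider W (neither it nor any descendant is in the conditioning set).
  P3: open — no interior node is in the conditioning set.
  P4: open — no interior node is in the conditioning set.
  P5: open — no interior node is in the conditioning set.
{} does not satisfy the backdoor criterion.

No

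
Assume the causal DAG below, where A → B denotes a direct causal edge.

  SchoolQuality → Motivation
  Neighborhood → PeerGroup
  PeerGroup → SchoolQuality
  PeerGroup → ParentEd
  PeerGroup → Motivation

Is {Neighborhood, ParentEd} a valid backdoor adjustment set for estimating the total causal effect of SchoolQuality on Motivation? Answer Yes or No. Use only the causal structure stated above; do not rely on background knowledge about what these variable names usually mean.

Backdoor paths from SchoolQuality to Motivation (paths whose first edge points into SchoolQuality):
  P1: SchoolQuality <- PeerGroup -> Motivation
Condition 1 (no descendant of SchoolQuality in the set): holds — descendants of SchoolQuality are {Motivation}; none are in {Neighborhood, ParentEd}.
Condition 2 (every backdoor path blocked by {Neighborhood, ParentEd}):
  P1: open — no interior node is in the conditioning set.
{Neighborhood, ParentEd} does not satisfy the backdoor criterion.

No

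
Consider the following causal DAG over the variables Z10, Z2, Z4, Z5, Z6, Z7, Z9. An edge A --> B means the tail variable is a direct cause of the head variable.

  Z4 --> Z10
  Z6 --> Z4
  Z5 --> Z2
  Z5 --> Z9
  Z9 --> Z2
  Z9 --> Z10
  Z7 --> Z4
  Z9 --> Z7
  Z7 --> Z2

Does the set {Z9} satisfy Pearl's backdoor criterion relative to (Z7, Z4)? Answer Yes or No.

Yes

Backdoor paths from Z7 to Z4 (paths whose first edge points into Z7):
  P1: Z7 <- Z9 -> Z10 <- Z4
Condition 1 (no descendant of Z7 in the set): holds — descendants of Z7 are {Z10, Z2, Z4}; none are in {Z9}.
Condition 2 (every backdoor path blocked by {Z9}):
  P1: blocked at fork node Z9 ∈ conditioning set.
{Z9} satisfies the backdoor criterion.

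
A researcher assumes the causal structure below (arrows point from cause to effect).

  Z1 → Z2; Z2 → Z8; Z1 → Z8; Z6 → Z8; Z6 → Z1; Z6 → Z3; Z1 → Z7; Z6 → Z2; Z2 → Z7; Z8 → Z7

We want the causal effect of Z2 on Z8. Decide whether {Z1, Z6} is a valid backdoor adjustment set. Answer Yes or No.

Backdoor paths from Z2 to Z8 (paths whose first edge points into Z2):
  P1: Z2 <- Z6 -> Z1 -> Z8
  P2: Z2 <- Z6 -> Z1 -> Z7 <- Z8
  P3: Z2 <- Z6 -> Z8
  P4: Z2 <- Z1 <- Z6 -> Z8
  P5: Z2 <- Z1 -> Z8
  P6: Z2 <- Z1 -> Z7 <- Z8
Condition 1 (no descendant of Z2 in the set): holds — descendants of Z2 are {Z7, Z8}; none are in {Z1, Z6}.
Condition 2 (every backdoor path blocked by {Z1, Z6}):
  P1: blocked at fork node Z6 ∈ conditioning set.
  P2: blocked at fork node Z6 ∈ conditioning set.
  P3: blocked at fork node Z6 ∈ conditioning set.
  P4: blocked at chain node Z1 ∈ conditioning set.
  P5: blocked at fork node Z1 ∈ conditioning set.
  P6: blocked at fork node Z1 ∈ conditioning set.
{Z1, Z6} satisfies the backdoor criterion.

Yes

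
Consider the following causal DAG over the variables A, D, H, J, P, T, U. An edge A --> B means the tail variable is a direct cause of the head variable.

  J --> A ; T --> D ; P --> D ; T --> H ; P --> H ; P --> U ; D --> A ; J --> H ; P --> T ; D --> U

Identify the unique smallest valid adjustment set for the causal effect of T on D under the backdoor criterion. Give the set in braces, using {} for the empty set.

Variables eligible for adjustment (non-descendants of T, excluding T and D): {J, P}.
Backdoor paths from T to D:
  P1: T <- P -> D
  P2: T <- P -> H <- J -> A <- D
  P3: T <- P -> U <- D
The empty set is not sufficient: P1 (T <- P -> D) has no collider blocking it and no conditioned non-collider, so it is open.
Try {P}:
  P1: blocked at fork node P ∈ conditioning set.
  P2: blocked at fork node P ∈ conditioning set.
  P3: blocked at fork node P ∈ conditioning set.
{P} contains no descendant of T and blocks every backdoor path.
No other singleton works — e.g. {J} leaves P1 open — so {P} is the unique smallest valid adjustment set.

{P}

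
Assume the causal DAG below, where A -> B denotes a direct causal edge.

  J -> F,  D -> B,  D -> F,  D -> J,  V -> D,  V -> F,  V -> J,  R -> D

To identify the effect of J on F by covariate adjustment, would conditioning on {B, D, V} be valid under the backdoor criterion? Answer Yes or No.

Yes

Backdoor paths from J to F (paths whose first edge points into J):
  P1: J <- V -> D -> F
  P2: J <- V -> F
  P3: J <- D <- V -> F
  P4: J <- D -> F
Condition 1 (no descendant of J in the set): holds — descendants of J are {F}; none are in {B, D, V}.
Condition 2 (every backdoor path blocked by {B, D, V}):
  P1: blocked at fork node V ∈ conditioning set.
  P2: blocked at fork node V ∈ conditioning set.
  P3: blocked at chain node D ∈ conditioning set.
  P4: blocked at fork node D ∈ conditioning set.
{B, D, V} satisfies the backdoor criterion.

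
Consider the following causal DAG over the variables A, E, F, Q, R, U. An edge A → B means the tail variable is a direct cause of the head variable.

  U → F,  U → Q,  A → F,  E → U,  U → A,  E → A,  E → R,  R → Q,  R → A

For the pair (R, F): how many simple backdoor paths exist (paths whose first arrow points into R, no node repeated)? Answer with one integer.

A backdoor path from R to F is any simple undirected path whose first edge points into R (i.e. leaves R via a parent).
Parents of R: {E}.
Enumerating:
  P1: R <- E -> U -> A -> F
  P2: R <- E -> U -> F
  P3: R <- E -> A <- U -> F
  P4: R <- E -> A -> F
That exhausts the simple backdoor paths. Count: 4.

4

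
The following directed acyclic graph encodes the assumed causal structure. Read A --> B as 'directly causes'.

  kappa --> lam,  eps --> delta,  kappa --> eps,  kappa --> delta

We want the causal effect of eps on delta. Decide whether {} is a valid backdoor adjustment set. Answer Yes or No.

No

Backdoor paths from eps to delta (paths whose first edge points into eps):
  P1: eps <- kappa -> delta
Condition 1 (no descendant of eps in the set): holds — descendants of eps are {delta}; none are in {}.
Condition 2 (every backdoor path blocked by {}):
  P1: open — no interior node is in the conditioning set.
{} does not satisfy the backdoor criterion.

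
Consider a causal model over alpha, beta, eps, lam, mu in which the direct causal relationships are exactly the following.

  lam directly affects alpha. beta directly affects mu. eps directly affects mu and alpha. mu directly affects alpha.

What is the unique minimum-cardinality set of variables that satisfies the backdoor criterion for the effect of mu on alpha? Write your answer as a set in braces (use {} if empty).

{eps}

Variables eligible for adjustment (non-descendants of mu, excluding mu and alpha): {beta, eps, lam}.
Backdoor paths from mu to alpha:
  P1: mu <- eps -> alpha
The empty set is not sufficient: P1 (mu <- eps -> alpha) has no collider blocking it and no conditioned non-collider, so it is open.
Try {eps}:
  P1: blocked at fork node eps ∈ conditioning set.
{eps} contains no descendant of mu and blocks every backdoor path.
No other singleton works — e.g. {beta} leaves P1 open — so {eps} is the unique smallest valid adjustment set.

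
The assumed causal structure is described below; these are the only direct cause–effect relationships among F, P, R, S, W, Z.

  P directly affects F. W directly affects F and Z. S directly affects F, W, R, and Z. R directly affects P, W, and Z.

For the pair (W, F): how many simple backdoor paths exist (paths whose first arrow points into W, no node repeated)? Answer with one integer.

6

A backdoor path from W to F is any simple undirected path whose first edge points into W (i.e. leaves W via a parent).
Parents of W: {R, S}.
Enumerating:
  P1: W <- S -> R -> P -> F
  P2: W <- S -> F
  P3: W <- S -> Z <- R -> P -> F
  P4: W <- R <- S -> F
  P5: W <- R -> P -> F
  P6: W <- R -> Z <- S -> F
That exhausts the simple backdoor paths. Count: 6.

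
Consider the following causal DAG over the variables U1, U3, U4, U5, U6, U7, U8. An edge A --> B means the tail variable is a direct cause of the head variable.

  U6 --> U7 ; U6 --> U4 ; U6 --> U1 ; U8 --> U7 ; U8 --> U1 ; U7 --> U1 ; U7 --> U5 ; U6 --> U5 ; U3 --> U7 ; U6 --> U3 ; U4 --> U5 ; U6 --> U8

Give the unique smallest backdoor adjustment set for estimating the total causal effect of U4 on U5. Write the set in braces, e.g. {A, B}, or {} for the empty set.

{U6}

Variables eligible for adjustment (non-descendants of U4, excluding U4 and U5): {U1, U3, U6, U7, U8}.
Backdoor paths from U4 to U5:
  P1: U4 <- U6 -> U8 -> U7 -> U5
  P2: U4 <- U6 -> U8 -> U1 <- U7 -> U5
  P3: U4 <- U6 -> U3 -> U7 -> U5
  P4: U4 <- U6 -> U7 -> U5
  P5: U4 <- U6 -> U5
  P6: U4 <- U6 -> U1 <- U8 -> U7 -> U5
  P7: U4 <- U6 -> U1 <- U7 -> U5
The empty set is not sufficient: P1 (U4 <- U6 -> U8 -> U7 -> U5) has no collider blocking it and no conditioned non-collider, so it is open.
Try {U6}:
  P1: blocked at fork node U6 ∈ conditioning set.
  P2: blocked at fork node U6 ∈ conditioning set.
  P3: blocked at fork node U6 ∈ conditioning set.
  P4: blocked at fork node U6 ∈ conditioning set.
  P5: blocked at fork node U6 ∈ conditioning set.
  P6: blocked at fork node U6 ∈ conditioning set.
  P7: blocked at fork node U6 ∈ conditioning set.
{U6} contains no descendant of U4 and blocks every backdoor path.
No other singleton works — e.g. {U8} leaves P3 open — so {U6} is the unique smallest valid adjustment set.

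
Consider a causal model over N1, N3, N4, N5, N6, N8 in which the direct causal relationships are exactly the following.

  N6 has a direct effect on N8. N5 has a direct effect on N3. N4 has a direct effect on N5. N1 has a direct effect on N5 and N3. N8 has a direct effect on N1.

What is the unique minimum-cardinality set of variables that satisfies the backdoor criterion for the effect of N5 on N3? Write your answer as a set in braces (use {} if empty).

Variables eligible for adjustment (non-descendants of N5, excluding N5 and N3): {N1, N4, N6, N8}.
Backdoor paths from N5 to N3:
  P1: N5 <- N1 -> N3
The empty set is not sufficient: P1 (N5 <- N1 -> N3) has no collider blocking it and no conditioned non-collider, so it is open.
Try {N1}:
  P1: blocked at fork node N1 ∈ conditioning set.
{N1} contains no descendant of N5 and blocks every backdoor path.
No other singleton works — e.g. {N4} leaves P1 open — so {N1} is the unique smallest valid adjustment set.

{N1}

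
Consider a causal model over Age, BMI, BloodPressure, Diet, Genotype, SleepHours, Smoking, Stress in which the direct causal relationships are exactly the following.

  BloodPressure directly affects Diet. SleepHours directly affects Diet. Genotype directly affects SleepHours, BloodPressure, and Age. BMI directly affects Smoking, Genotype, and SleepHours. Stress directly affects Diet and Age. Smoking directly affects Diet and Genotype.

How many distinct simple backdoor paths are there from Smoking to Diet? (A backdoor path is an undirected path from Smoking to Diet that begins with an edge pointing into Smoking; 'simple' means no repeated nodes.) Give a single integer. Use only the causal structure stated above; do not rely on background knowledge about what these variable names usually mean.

A backdoor path from Smoking to Diet is any simple undirected path whose first edge points into Smoking (i.e. leaves Smoking via a parent).
Parents of Smoking: {BMI}.
Enumerating:
  P1: Smoking <- BMI -> Genotype -> SleepHours -> Diet
  P2: Smoking <- BMI -> Genotype -> BloodPressure -> Diet
  P3: Smoking <- BMI -> Genotype -> Age <- Stress -> Diet
  P4: Smoking <- BMI -> SleepHours <- Genotype -> BloodPressure -> Diet
  P5: Smoking <- BMI -> SleepHours <- Genotype -> Age <- Stress -> Diet
  P6: Smoking <- BMI -> SleepHours -> Diet
That exhausts the simple backdoor paths. Count: 6.

6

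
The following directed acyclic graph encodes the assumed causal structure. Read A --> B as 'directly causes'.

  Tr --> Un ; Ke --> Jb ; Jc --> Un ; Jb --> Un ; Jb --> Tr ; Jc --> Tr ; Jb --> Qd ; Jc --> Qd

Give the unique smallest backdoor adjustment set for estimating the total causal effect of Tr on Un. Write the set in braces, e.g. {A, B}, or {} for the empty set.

Variables eligible for adjustment (non-descendants of Tr, excluding Tr and Un): {Jb, Jc, Ke, Qd}.
Backdoor paths from Tr to Un:
  P1: Tr <- Jb -> Un
  P2: Tr <- Jb -> Qd <- Jc -> Un
  P3: Tr <- Jc -> Un
  P4: Tr <- Jc -> Qd <- Jb -> Un
The empty set is not sufficient: P1 (Tr <- Jb -> Un) has no collider blocking it and no conditioned non-collider, so it is open.
Try {Jb, Jc}:
  P1: blocked at fork node Jb ∈ conditioning set.
  P2: blocked at fork node Jb ∈ conditioning set.
  P3: blocked at fork node Jc ∈ conditioning set.
  P4: blocked at fork node Jc ∈ conditioning set.
{Jb, Jc} contains no descendant of Tr and blocks every backdoor path.
Every element of {Jb, Jc} is needed (dropping Jb leaves P1 open; dropping Jc leaves P3 open), so no proper subset is valid.
Among all size-2 subsets of the eligible variables, only {Jb, Jc} blocks every backdoor path, so it is the unique smallest valid adjustment set.

{Jb, Jc}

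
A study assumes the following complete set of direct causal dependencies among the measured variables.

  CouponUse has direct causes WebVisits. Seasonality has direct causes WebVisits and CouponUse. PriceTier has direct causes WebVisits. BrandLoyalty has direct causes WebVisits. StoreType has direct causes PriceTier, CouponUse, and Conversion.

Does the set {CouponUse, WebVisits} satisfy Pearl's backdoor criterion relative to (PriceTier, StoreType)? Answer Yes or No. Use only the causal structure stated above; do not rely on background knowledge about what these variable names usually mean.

Backdoor paths from PriceTier to StoreType (paths whose first edge points into PriceTier):
  P1: PriceTier <- WebVisits -> CouponUse -> StoreType
  P2: PriceTier <- WebVisits -> Seasonality <- CouponUse -> StoreType
Condition 1 (no descendant of PriceTier in the set): holds — descendants of PriceTier are {StoreType}; none are in {CouponUse, WebVisits}.
Condition 2 (every backdoor path blocked by {CouponUse, WebVisits}):
  P1: blocked at fork node WebVisits ∈ conditioning set.
  P2: blocked at fork node WebVisits ∈ conditioning set.
{CouponUse, WebVisits} satisfies the backdoor criterion.

Yes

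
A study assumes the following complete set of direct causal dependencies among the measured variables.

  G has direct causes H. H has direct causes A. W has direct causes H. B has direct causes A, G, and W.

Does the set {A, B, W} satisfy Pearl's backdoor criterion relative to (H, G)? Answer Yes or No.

Backdoor paths from H to G (paths whose first edge points into H):
  P1: H <- A -> B <- G
Condition 1 (no descendant of H in the set): FAILS — B and W are descendants of H.
Condition 2 (every backdoor path blocked by {A, B, W}):
  P1: blocked at fork node A ∈ conditioning set.
{A, B, W} does not satisfy the backdoor criterion.

No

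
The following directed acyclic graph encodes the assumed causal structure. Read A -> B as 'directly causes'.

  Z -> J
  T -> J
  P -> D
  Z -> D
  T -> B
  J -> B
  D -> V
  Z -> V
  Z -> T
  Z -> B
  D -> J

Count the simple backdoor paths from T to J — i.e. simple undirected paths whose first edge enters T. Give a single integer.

A backdoor path from T to J is any simple undirected path whose first edge points into T (i.e. leaves T via a parent).
Parents of T: {Z}.
Enumerating:
  P1: T <- Z -> D -> J
  P2: T <- Z -> J
  P3: T <- Z -> V <- D -> J
  P4: T <- Z -> B <- J
That exhausts the simple backdoor paths. Count: 4.

4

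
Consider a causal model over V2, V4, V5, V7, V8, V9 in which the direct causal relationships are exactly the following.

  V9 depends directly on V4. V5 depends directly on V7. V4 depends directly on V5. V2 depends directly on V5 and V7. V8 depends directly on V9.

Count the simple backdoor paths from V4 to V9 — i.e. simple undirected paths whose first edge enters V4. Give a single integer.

0

A backdoor path from V4 to V9 is any simple undirected path whose first edge points into V4 (i.e. leaves V4 via a parent).
Parents of V4: {V5}.
No simple path from any parent of V4 reaches V9 without revisiting V4, so there are no backdoor paths.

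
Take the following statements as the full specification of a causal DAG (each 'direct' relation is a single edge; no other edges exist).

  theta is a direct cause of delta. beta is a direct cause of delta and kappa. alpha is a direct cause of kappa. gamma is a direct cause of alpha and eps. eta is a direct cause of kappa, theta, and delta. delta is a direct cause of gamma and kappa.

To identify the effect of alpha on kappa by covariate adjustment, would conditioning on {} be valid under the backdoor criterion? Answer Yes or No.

No

Backdoor paths from alpha to kappa (paths whose first edge points into alpha):
  P1: alpha <- gamma <- delta <- eta -> kappa
  P2: alpha <- gamma <- delta <- beta -> kappa
  P3: alpha <- gamma <- delta <- theta <- eta -> kappa
  P4: alpha <- gamma <- delta -> kappa
Condition 1 (no descendant of alpha in the set): holds — descendants of alpha are {kappa}; none are in {}.
Condition 2 (every backdoor path blocked by {}):
  P1: open — no interior node is in the conditioning set.
  P2: open — no interior node is in the conditioning set.
  P3: open — no interior node is in the conditioning set.
  P4: open — no interior node is in the conditioning set.
{} does not satisfy the backdoor criterion.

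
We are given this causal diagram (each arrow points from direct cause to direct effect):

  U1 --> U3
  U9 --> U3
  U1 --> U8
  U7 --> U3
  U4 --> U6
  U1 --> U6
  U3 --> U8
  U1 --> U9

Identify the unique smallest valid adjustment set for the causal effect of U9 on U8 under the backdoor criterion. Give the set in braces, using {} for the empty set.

Variables eligible for adjustment (non-descendants of U9, excluding U9 and U8): {U1, U4, U6, U7}.
Backdoor paths from U9 to U8:
  P1: U9 <- U1 -> U3 -> U8
  P2: U9 <- U1 -> U8
The empty set is not sufficient: P1 (U9 <- U1 -> U3 -> U8) has no collider blocking it and no conditioned non-collider, so it is open.
Try {U1}:
  P1: blocked at fork node U1 ∈ conditioning set.
  P2: blocked at fork node U1 ∈ conditioning set.
{U1} contains no descendant of U9 and blocks every backdoor path.
No other singleton works — e.g. {U4} leaves P1 open — so {U1} is the unique smallest valid adjustment set.

{U1}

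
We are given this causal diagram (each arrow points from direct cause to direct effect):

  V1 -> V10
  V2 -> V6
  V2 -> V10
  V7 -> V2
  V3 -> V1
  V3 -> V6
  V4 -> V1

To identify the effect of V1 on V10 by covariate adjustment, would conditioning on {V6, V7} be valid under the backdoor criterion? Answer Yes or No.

Backdoor paths from V1 to V10 (paths whose first edge points into V1):
  P1: V1 <- V3 -> V6 <- V2 -> V10
Condition 1 (no descendant of V1 in the set): holds — descendants of V1 are {V10}; none are in {V6, V7}.
Condition 2 (every backdoor path blocked by {V6, V7}):
  P1: open — collider(s) V6 are conditioned on (or have a conditioned descendant) and no non-collider on the path is in the set.
{V6, V7} does not satisfy the backdoor criterion.

No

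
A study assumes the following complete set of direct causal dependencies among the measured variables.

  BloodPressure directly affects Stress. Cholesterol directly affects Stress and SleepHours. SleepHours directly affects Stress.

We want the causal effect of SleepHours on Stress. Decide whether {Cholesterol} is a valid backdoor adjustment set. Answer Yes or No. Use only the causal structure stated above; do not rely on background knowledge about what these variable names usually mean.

Yes

Backdoor paths from SleepHours to Stress (paths whose first edge points into SleepHours):
  P1: SleepHours <- Cholesterol -> Stress
Condition 1 (no descendant of SleepHours in the set): holds — descendants of SleepHours are {Stress}; none are in {Cholesterol}.
Condition 2 (every backdoor path blocked by {Cholesterol}):
  P1: blocked at fork node Cholesterol ∈ conditioning set.
{Cholesterol} satisfies the backdoor criterion.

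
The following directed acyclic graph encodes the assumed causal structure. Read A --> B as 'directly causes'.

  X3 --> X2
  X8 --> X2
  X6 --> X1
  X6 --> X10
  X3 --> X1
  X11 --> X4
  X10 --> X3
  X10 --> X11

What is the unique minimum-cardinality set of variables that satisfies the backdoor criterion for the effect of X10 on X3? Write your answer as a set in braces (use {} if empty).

{}

Variables eligible for adjustment (non-descendants of X10, excluding X10 and X3): {X6, X8}.
Backdoor paths from X10 to X3:
  P1: X10 <- X6 -> X1 <- X3
Each backdoor path contains an unconditioned collider, so every path is already blocked with the empty conditioning set:
  P1: blocked at collider X1 (neither it nor any descendant is in the conditioning set).
The empty set is therefore the unique smallest valid set.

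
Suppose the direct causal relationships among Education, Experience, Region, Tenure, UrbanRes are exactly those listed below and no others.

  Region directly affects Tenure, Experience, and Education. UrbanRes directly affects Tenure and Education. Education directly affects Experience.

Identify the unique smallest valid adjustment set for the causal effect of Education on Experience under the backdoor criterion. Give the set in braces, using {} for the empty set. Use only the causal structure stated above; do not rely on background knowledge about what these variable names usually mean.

{Region}

Variables eligible for adjustment (non-descendants of Education, excluding Education and Experience): {Region, Tenure, UrbanRes}.
Backdoor paths from Education to Experience:
  P1: Education <- Region -> Experience
  P2: Education <- UrbanRes -> Tenure <- Region -> Experience
The empty set is not sufficient: P1 (Education <- Region -> Experience) has no collider blocking it and no conditioned non-collider, so it is open.
Try {Region}:
  P1: blocked at fork node Region ∈ conditioning set.
  P2: blocked at collider Tenure (neither it nor any descendant is in the conditioning set).
{Region} contains no descendant of Education and blocks every backdoor path.
No other singleton works — e.g. {UrbanRes} leaves P1 open — so {Region} is the unique smallest valid adjustment set.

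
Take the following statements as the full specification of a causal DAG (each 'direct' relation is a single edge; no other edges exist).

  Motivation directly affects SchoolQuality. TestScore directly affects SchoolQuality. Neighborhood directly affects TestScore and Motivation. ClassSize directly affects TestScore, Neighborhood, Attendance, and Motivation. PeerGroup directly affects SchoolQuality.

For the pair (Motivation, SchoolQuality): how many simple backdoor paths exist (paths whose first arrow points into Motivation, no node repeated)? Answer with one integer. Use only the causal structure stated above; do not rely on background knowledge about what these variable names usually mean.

A backdoor path from Motivation to SchoolQuality is any simple undirected path whose first edge points into Motivation (i.e. leaves Motivation via a parent).
Parents of Motivation: {ClassSize, Neighborhood}.
Enumerating:
  P1: Motivation <- ClassSize -> Neighborhood -> TestScore -> SchoolQuality
  P2: Motivation <- ClassSize -> TestScore -> SchoolQuality
  P3: Motivation <- Neighborhood <- ClassSize -> TestScore -> SchoolQuality
  P4: Motivation <- Neighborhood -> TestScore -> SchoolQuality
That exhausts the simple backdoor paths. Count: 4.

4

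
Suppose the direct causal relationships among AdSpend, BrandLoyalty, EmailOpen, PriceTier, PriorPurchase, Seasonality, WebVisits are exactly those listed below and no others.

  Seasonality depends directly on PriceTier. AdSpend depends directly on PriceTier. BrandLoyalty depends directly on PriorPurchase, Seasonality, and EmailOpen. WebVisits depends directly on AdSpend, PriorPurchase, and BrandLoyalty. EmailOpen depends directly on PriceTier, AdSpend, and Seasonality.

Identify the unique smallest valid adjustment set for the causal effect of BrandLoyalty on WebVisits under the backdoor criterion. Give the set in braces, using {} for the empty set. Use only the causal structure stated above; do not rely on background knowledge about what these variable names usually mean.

{AdSpend, PriorPurchase}

Variables eligible for adjustment (non-descendants of BrandLoyalty, excluding BrandLoyalty and WebVisits): {AdSpend, EmailOpen, PriceTier, PriorPurchase, Seasonality}.
Backdoor paths from BrandLoyalty to WebVisits:
  P1: BrandLoyalty <- Seasonality <- PriceTier -> AdSpend -> WebVisits
  P2: BrandLoyalty <- Seasonality <- PriceTier -> EmailOpen <- AdSpend -> WebVisits
  P3: BrandLoyalty <- Seasonality -> EmailOpen <- PriceTier -> AdSpend -> WebVisits
  P4: BrandLoyalty <- Seasonality -> EmailOpen <- AdSpend -> WebVisits
  P5: BrandLoyalty <- EmailOpen <- PriceTier -> AdSpend -> WebVisits
  P6: BrandLoyalty <- EmailOpen <- AdSpend -> WebVisits
  P7: BrandLoyalty <- EmailOpen <- Seasonality <- PriceTier -> AdSpend -> WebVisits
  P8: BrandLoyalty <- PriorPurchase -> WebVisits
The empty set is not sufficient: P1 (BrandLoyalty <- Seasonality <- PriceTier -> AdSpend -> WebVisits) has no collider blocking it and no conditioned non-collider, so it is open.
Try {AdSpend, PriorPurchase}:
  P1: blocked at chain node AdSpend ∈ conditioning set.
  P2: blocked at collider EmailOpen (neither it nor any descendant is in the conditioning set).
  P3: blocked at collider EmailOpen (neither it nor any descendant is in the conditioning set).
  P4: blocked at collider EmailOpen (neither it nor any descendant is in the conditioning set).
  P5: blocked at chain node AdSpend ∈ conditioning set.
  P6: blocked at fork node AdSpend ∈ conditioning set.
  P7: blocked at chain node AdSpend ∈ conditioning set.
  P8: blocked at fork node PriorPurchase ∈ conditioning set.
{AdSpend, PriorPurchase} contains no descendant of BrandLoyalty and blocks every backdoor path.
Every element of {AdSpend, PriorPurchase} is needed (dropping AdSpend leaves P1 open; dropping PriorPurchase leaves P8 open), so no proper subset is valid.
Among all size-2 subsets of the eligible variables, only {AdSpend, PriorPurchase} blocks every backdoor path, so it is the unique smallest valid adjustment set.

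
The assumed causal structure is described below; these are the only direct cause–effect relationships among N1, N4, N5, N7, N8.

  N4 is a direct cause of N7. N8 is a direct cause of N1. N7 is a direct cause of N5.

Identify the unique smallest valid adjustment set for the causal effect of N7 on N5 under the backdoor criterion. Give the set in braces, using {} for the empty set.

{}

Variables eligible for adjustment (non-descendants of N7, excluding N7 and N5): {N1, N4, N8}.
Backdoor paths from N7 to N5:
  (none)
With no backdoor paths the empty set already satisfies the criterion, and it is trivially minimal.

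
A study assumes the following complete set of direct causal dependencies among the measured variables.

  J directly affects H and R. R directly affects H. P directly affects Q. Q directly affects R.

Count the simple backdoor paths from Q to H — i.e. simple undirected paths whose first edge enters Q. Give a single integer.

A backdoor path from Q to H is any simple undirected path whose first edge points into Q (i.e. leaves Q via a parent).
Parents of Q: {P}.
No simple path from any parent of Q reaches H without revisiting Q, so there are no backdoor paths.

0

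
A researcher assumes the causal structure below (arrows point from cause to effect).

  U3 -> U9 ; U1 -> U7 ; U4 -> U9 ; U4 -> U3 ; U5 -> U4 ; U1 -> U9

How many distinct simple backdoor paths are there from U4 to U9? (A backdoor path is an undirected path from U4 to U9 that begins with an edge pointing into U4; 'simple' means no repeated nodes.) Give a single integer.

0

A backdoor path from U4 to U9 is any simple undirected path whose first edge points into U4 (i.e. leaves U4 via a parent).
Parents of U4: {U5}.
No simple path from any parent of U4 reaches U9 without revisiting U4, so there are no backdoor paths.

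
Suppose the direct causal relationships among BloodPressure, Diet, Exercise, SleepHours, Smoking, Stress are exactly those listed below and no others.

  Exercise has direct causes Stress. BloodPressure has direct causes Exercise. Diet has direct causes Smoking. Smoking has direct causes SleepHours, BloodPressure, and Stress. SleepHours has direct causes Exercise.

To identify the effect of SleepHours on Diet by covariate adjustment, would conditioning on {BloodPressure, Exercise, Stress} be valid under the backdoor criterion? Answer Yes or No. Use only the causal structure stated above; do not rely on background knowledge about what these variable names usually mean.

Backdoor paths from SleepHours to Diet (paths whose first edge points into SleepHours):
  P1: SleepHours <- Exercise <- Stress -> Smoking -> Diet
  P2: SleepHours <- Exercise -> BloodPressure -> Smoking -> Diet
Condition 1 (no descendant of SleepHours in the set): holds — descendants of SleepHours are {Diet, Smoking}; none are in {BloodPressure, Exercise, Stress}.
Condition 2 (every backdoor path blocked by {BloodPressure, Exercise, Stress}):
  P1: blocked at chain node Exercise ∈ conditioning set.
  P2: blocked at fork node Exercise ∈ conditioning set.
{BloodPressure, Exercise, Stress} satisfies the backdoor criterion.

Yes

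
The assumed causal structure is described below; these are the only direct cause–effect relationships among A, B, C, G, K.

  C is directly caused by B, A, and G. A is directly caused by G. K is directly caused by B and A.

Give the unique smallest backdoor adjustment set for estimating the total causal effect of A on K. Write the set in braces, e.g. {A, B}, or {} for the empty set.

Variables eligible for adjustment (non-descendants of A, excluding A and K): {B, G}.
Backdoor paths from A to K:
  P1: A <- G -> C <- B -> K
Each backdoor path contains an unconditioned collider, so every path is already blocked with the empty conditioning set:
  P1: blocked at collider C (neither it nor any descendant is in the conditioning set).
The empty set is therefore the unique smallest valid set.

{}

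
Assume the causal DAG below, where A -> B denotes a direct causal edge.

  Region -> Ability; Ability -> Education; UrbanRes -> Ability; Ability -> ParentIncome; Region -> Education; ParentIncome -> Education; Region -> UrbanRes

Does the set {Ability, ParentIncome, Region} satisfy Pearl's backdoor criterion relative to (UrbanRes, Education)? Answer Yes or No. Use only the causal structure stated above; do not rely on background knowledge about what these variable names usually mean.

No

Backdoor paths from UrbanRes to Education (paths whose first edge points into UrbanRes):
  P1: UrbanRes <- Region -> Ability -> ParentIncome -> Education
  P2: UrbanRes <- Region -> Ability -> Education
  P3: UrbanRes <- Region -> Education
Condition 1 (no descendant of UrbanRes in the set): FAILS — Ability and ParentIncome are descendants of UrbanRes.
Condition 2 (every backdoor path blocked by {Ability, ParentIncome, Region}):
  P1: blocked at fork node Region ∈ conditioning set.
  P2: blocked at fork node Region ∈ conditioning set.
  P3: blocked at fork node Region ∈ conditioning set.
{Ability, ParentIncome, Region} does not satisfy the backdoor criterion.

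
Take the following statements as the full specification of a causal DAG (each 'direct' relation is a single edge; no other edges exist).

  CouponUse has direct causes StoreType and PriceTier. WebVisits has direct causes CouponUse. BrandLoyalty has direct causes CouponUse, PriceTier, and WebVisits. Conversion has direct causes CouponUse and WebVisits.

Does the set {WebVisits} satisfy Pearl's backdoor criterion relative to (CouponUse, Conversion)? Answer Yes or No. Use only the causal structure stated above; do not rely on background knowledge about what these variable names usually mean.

Backdoor paths from CouponUse to Conversion (paths whose first edge points into CouponUse):
  P1: CouponUse <- PriceTier -> BrandLoyalty <- WebVisits -> Conversion
Condition 1 (no descendant of CouponUse in the set): FAILS — WebVisits is a descendant of CouponUse.
Condition 2 (every backdoor path blocked by {WebVisits}):
  P1: blocked at collider BrandLoyalty (neither it nor any descendant is in the conditioning set).
{WebVisits} does not satisfy the backdoor criterion.

No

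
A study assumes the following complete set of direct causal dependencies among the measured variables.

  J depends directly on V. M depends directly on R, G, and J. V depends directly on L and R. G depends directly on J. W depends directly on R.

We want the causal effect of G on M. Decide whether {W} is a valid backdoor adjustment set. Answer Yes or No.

No

Backdoor paths from G to M (paths whose first edge points into G):
  P1: G <- J <- V <- R -> M
  P2: G <- J -> M
Condition 1 (no descendant of G in the set): holds — descendants of G are {M}; none are in {W}.
Condition 2 (every backdoor path blocked by {W}):
  P1: open — no interior node is in the conditioning set.
  P2: open — no interior node is in the conditioning set.
{W} does not satisfy the backdoor criterion.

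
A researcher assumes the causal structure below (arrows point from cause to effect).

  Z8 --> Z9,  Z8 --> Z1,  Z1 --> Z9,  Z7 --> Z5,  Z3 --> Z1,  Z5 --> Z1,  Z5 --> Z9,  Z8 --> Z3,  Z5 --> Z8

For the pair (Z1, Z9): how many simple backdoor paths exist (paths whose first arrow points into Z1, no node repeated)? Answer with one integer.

6

A backdoor path from Z1 to Z9 is any simple undirected path whose first edge points into Z1 (i.e. leaves Z1 via a parent).
Parents of Z1: {Z3, Z5, Z8}.
Enumerating:
  P1: Z1 <- Z5 -> Z8 -> Z9
  P2: Z1 <- Z5 -> Z9
  P3: Z1 <- Z8 <- Z5 -> Z9
  P4: Z1 <- Z8 -> Z9
  P5: Z1 <- Z3 <- Z8 <- Z5 -> Z9
  P6: Z1 <- Z3 <- Z8 -> Z9
That exhausts the simple backdoor paths. Count: 6.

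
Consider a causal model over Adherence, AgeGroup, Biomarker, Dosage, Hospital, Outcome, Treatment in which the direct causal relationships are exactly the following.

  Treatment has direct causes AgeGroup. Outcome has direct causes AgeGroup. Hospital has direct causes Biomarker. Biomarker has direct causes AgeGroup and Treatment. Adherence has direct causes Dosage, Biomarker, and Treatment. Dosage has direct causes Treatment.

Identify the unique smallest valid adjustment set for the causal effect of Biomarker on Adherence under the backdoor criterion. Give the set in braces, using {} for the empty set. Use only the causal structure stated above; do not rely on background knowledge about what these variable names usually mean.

{Treatment}

Variables eligible for adjustment (non-descendants of Biomarker, excluding Biomarker and Adherence): {AgeGroup, Dosage, Outcome, Treatment}.
Backdoor paths from Biomarker to Adherence:
  P1: Biomarker <- AgeGroup -> Treatment -> Dosage -> Adherence
  P2: Biomarker <- AgeGroup -> Treatment -> Adherence
  P3: Biomarker <- Treatment -> Dosage -> Adherence
  P4: Biomarker <- Treatment -> Adherence
The empty set is not sufficient: P1 (Biomarker <- AgeGroup -> Treatment -> Dosage -> Adherence) has no collider blocking it and no conditioned non-collider, so it is open.
Try {Treatment}:
  P1: blocked at chain node Treatment ∈ conditioning set.
  P2: blocked at chain node Treatment ∈ conditioning set.
  P3: blocked at fork node Treatment ∈ conditioning set.
  P4: blocked at fork node Treatment ∈ conditioning set.
{Treatment} contains no descendant of Biomarker and blocks every backdoor path.
No other singleton works — e.g. {AgeGroup} leaves P3 open — so {Treatment} is the unique smallest valid adjustment set.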